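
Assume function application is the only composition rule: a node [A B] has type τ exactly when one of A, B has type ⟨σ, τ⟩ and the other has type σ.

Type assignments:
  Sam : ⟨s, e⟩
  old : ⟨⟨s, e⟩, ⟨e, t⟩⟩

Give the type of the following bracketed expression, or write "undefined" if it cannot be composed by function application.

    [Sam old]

[Sam old]: functor old : ⟨⟨s, e⟩, ⟨e, t⟩⟩, argument Sam : ⟨s, e⟩; result ⟨e, t⟩.

⟨e, t⟩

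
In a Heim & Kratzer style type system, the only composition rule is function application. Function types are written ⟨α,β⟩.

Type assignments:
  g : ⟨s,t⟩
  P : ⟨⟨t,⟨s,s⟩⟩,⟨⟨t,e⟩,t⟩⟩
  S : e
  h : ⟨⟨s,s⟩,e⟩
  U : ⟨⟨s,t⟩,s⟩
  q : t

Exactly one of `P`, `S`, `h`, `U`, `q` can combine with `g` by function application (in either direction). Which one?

P : ⟨⟨t,⟨s,s⟩⟩,⟨⟨t,e⟩,t⟩⟩ — does not combine with g.
S : e — does not combine with g.
h : ⟨⟨s,s⟩,e⟩ — does not combine with g.
U — combines: U : ⟨⟨s,t⟩,s⟩ takes g : ⟨s,t⟩ as argument, giving s.
q : t — does not combine with g.

U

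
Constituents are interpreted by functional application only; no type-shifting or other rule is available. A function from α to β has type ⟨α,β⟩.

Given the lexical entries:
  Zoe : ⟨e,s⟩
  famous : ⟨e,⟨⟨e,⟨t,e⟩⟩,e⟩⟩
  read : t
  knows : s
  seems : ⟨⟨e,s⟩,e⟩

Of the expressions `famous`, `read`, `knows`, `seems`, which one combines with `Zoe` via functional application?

famous : ⟨e,⟨⟨e,⟨t,e⟩⟩,e⟩⟩ — neither side's domain matches the other.
read : t — neither side's domain matches the other.
knows : s — neither side's domain matches the other.
seems — combines: seems : ⟨⟨e,s⟩,e⟩ takes Zoe : ⟨e,s⟩ as argument, giving e.

seems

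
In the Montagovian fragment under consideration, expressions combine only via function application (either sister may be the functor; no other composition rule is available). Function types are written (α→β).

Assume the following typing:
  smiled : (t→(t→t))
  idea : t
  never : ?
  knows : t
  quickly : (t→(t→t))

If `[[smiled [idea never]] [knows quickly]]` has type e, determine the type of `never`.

At [[smiled [idea never]] [knows quickly]] (required: e): [knows quickly] is (t→t), which is not a function with range e; hence [smiled [idea never]] is the functor — type ((t→t)→e).
At [smiled [idea never]] (required: ((t→t)→e)): smiled is (t→(t→t)), which is not a function with range ((t→t)→e); hence [idea never] is the functor — type ((t→(t→t))→((t→t)→e)).
At [idea never] (required: ((t→(t→t))→((t→t)→e))): idea is t, which is not a function with range ((t→(t→t))→((t→t)→e)); hence never is the functor — type (t→((t→(t→t))→((t→t)→e))).

(t→((t→(t→t))→((t→t)→e)))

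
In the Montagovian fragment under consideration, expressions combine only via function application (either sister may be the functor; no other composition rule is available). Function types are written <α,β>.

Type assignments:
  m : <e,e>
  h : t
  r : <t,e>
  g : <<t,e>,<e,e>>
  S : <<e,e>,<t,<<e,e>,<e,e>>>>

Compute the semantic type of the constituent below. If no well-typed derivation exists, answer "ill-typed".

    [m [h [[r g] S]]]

<e,e>

[r g]: <<t,e>,<e,e>> applied to <t,e> yields <e,e>.
[[r g] S]: <<e,e>,<t,<<e,e>,<e,e>>>> applied to <e,e> yields <t,<<e,e>,<e,e>>>.
[h [[r g] S]]: <t,<<e,e>,<e,e>>> applied to t yields <<e,e>,<e,e>>.
[m [h [[r g] S]]]: <<e,e>,<e,e>> applied to <e,e> yields <e,e>.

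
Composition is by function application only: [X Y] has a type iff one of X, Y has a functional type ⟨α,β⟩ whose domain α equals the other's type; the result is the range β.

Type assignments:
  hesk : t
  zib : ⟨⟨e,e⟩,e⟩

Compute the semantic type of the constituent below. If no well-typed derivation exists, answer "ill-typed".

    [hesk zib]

[hesk zib]: t and ⟨⟨e,e⟩,e⟩ cannot combine by function application — type clash.

ill-typed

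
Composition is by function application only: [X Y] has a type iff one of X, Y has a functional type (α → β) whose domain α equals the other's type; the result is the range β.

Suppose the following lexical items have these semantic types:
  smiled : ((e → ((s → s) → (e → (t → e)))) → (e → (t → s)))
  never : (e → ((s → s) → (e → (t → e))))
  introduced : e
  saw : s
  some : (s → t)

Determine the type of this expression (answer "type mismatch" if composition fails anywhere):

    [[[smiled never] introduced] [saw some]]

s

[smiled never]: ((e → ((s → s) → (e → (t → e)))) → (e → (t → s))) applied to (e → ((s → s) → (e → (t → e)))) yields (e → (t → s)).
[[smiled never] introduced]: (e → (t → s)) applied to e yields (t → s).
[saw some]: (s → t) applied to s yields t.
[[[smiled never] introduced] [saw some]]: (t → s) applied to t yields s.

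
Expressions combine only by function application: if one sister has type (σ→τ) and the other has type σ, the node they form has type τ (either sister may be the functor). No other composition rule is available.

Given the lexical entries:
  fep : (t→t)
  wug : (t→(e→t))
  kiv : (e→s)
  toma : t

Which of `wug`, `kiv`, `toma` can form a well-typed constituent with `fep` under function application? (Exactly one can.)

wug : (t→(e→t)) — fep needs t; wug needs t; neither fits.
kiv : (e→s) — fep needs t; kiv needs e; neither fits.
toma — combines: fep : (t→t) takes toma : t as argument, giving t.

toma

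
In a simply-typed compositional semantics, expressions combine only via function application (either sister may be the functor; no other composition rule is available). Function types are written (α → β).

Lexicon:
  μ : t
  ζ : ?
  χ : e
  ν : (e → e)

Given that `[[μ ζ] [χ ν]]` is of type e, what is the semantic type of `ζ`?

(t → (e → e))

[[μ ζ] [χ ν]] must have type e. The sister [χ ν] has type e; that is not a function onto e, so [μ ζ] must be the functor, of type (e → e).
[μ ζ] must have type (e → e). The sister μ has type t; that is not a function onto (e → e), so ζ must be the functor, of type (t → (e → e)).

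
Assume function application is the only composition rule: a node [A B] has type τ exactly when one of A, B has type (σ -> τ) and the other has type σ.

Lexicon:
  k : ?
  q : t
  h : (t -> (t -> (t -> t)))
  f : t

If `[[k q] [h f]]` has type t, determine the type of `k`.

At [[k q] [h f]] (required: t): [h f] is (t -> (t -> t)), which is not a function with range t; hence [k q] is the functor — type ((t -> (t -> t)) -> t).
At [k q] (required: ((t -> (t -> t)) -> t)): q is t, which is not a function with range ((t -> (t -> t)) -> t); hence k is the functor — type (t -> ((t -> (t -> t)) -> t)).

(t -> ((t -> (t -> t)) -> t))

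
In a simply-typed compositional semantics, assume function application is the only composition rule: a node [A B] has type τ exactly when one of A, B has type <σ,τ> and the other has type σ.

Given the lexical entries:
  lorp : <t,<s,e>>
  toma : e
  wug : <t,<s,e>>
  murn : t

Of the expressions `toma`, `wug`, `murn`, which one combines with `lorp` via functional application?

murn

toma : e — does not combine with lorp.
wug : <t,<s,e>> — does not combine with lorp.
murn — combines: lorp : <t,<s,e>> takes murn : t as argument, giving <s,e>.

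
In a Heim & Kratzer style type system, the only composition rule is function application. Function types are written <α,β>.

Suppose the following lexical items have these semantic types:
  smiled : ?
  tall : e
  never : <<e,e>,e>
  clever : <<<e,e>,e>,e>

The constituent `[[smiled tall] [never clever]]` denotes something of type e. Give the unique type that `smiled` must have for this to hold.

<e,<e,e>>

[[smiled tall] [never clever]] is required to be e. [never clever] : e cannot yield e as functor, so [smiled tall] : <e,e>.
[smiled tall] is required to be <e,e>. tall : e cannot yield <e,e> as functor, so smiled : <e,<e,e>>.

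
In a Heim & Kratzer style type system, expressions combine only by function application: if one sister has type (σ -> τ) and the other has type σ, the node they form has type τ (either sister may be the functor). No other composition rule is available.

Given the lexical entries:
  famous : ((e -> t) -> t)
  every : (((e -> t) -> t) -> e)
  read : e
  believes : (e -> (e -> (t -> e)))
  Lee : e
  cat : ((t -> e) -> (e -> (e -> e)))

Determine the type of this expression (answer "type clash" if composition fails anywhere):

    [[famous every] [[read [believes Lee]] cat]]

(e -> e)

[famous every]: (((e -> t) -> t) -> e) applied to ((e -> t) -> t) yields e.
[believes Lee]: (e -> (e -> (t -> e))) applied to e yields (e -> (t -> e)).
[read [believes Lee]]: (e -> (t -> e)) applied to e yields (t -> e).
[[read [believes Lee]] cat]: ((t -> e) -> (e -> (e -> e))) applied to (t -> e) yields (e -> (e -> e)).
[[famous every] [[read [believes Lee]] cat]]: (e -> (e -> e)) applied to e yields (e -> e).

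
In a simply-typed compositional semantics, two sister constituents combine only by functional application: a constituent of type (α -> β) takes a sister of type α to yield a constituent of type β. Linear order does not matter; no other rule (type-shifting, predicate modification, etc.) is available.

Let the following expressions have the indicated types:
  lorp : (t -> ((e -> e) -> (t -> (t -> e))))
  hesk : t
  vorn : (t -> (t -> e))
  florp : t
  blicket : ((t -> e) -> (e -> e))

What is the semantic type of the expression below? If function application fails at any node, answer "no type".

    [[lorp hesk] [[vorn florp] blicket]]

(t -> (t -> e))

[lorp hesk]: (t -> ((e -> e) -> (t -> (t -> e)))) applied to t yields ((e -> e) -> (t -> (t -> e))).
[vorn florp]: (t -> (t -> e)) applied to t yields (t -> e).
[[vorn florp] blicket]: ((t -> e) -> (e -> e)) applied to (t -> e) yields (e -> e).
[[lorp hesk] [[vorn florp] blicket]]: ((e -> e) -> (t -> (t -> e))) applied to (e -> e) yields (t -> (t -> e)).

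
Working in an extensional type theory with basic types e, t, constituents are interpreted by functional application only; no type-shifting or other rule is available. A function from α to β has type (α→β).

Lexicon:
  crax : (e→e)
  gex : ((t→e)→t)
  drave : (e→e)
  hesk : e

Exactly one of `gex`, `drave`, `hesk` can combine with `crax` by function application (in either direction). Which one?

hesk

gex : ((t→e)→t) — no; crax wants e, and gex wants (t→e).
drave : (e→e) — no; crax wants e, and drave wants e.
hesk — combines: crax : (e→e) takes hesk : e as argument, giving e.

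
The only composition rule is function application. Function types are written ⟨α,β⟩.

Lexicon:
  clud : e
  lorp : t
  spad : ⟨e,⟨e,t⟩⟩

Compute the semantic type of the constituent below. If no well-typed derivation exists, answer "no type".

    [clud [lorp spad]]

no type

[lorp spad]: t and ⟨e,⟨e,t⟩⟩ cannot combine by function application — type clash.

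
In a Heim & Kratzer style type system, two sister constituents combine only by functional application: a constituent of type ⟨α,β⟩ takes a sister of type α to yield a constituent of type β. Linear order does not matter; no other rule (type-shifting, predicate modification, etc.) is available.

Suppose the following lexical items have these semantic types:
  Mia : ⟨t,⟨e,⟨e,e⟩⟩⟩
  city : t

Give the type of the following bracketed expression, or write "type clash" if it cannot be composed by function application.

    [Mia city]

⟨e,⟨e,e⟩⟩

[Mia city]: Mia is ⟨t,⟨e,⟨e,e⟩⟩⟩, city is t; result ⟨e,⟨e,e⟩⟩.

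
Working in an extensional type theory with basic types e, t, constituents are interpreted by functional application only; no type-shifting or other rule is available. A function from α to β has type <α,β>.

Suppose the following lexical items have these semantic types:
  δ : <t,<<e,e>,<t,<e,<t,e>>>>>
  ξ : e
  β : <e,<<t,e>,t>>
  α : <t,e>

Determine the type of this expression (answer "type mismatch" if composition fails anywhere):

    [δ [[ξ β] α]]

[ξ β]: <e,<<t,e>,t>> applied to e yields <<t,e>,t>.
[[ξ β] α]: <<t,e>,t> applied to <t,e> yields t.
[δ [[ξ β] α]]: <t,<<e,e>,<t,<e,<t,e>>>>> applied to t yields <<e,e>,<t,<e,<t,e>>>>.

<<e,e>,<t,<e,<t,e>>>>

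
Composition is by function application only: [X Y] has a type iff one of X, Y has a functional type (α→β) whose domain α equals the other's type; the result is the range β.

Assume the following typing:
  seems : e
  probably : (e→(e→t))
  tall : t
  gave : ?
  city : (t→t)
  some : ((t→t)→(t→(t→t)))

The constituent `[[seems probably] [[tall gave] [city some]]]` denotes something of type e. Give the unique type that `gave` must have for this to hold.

At [[seems probably] [[tall gave] [city some]]] (required: e): [seems probably] is (e→t), which is not a function with range e; hence [[tall gave] [city some]] is the functor — type ((e→t)→e).
At [[tall gave] [city some]] (required: ((e→t)→e)): [city some] is (t→(t→t)), which is not a function with range ((e→t)→e); hence [tall gave] is the functor — type ((t→(t→t))→((e→t)→e)).
At [tall gave] (required: ((t→(t→t))→((e→t)→e))): tall is t, which is not a function with range ((t→(t→t))→((e→t)→e)); hence gave is the functor — type (t→((t→(t→t))→((e→t)→e))).

(t→((t→(t→t))→((e→t)→e)))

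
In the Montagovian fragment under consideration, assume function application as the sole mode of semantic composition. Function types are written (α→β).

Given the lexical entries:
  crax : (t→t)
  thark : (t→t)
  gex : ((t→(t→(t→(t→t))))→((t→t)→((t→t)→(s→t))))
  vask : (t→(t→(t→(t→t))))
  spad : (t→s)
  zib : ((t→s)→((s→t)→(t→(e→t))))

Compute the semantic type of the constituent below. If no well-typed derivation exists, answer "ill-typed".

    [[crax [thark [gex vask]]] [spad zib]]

[gex vask]: functor gex : ((t→(t→(t→(t→t))))→((t→t)→((t→t)→(s→t)))), argument vask : (t→(t→(t→(t→t)))); result ((t→t)→((t→t)→(s→t))).
[thark [gex vask]]: functor [gex vask] : ((t→t)→((t→t)→(s→t))), argument thark : (t→t); result ((t→t)→(s→t)).
[crax [thark [gex vask]]]: functor [thark [gex vask]] : ((t→t)→(s→t)), argument crax : (t→t); result (s→t).
[spad zib]: functor zib : ((t→s)→((s→t)→(t→(e→t)))), argument spad : (t→s); result ((s→t)→(t→(e→t))).
[[crax [thark [gex vask]]] [spad zib]]: functor [spad zib] : ((s→t)→(t→(e→t))), argument [crax [thark [gex vask]]] : (s→t); result (t→(e→t)).

(t→(e→t))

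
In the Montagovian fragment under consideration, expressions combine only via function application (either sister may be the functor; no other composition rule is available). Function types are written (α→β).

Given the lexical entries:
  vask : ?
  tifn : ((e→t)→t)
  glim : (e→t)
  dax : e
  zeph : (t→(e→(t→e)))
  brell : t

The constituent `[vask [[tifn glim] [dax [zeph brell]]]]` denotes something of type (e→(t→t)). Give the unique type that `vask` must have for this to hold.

(e→(e→(t→t)))

At [vask [[tifn glim] [dax [zeph brell]]]] (required: (e→(t→t))): [[tifn glim] [dax [zeph brell]]] is e, which is not a function with range (e→(t→t)); hence vask is the functor — type (e→(e→(t→t))).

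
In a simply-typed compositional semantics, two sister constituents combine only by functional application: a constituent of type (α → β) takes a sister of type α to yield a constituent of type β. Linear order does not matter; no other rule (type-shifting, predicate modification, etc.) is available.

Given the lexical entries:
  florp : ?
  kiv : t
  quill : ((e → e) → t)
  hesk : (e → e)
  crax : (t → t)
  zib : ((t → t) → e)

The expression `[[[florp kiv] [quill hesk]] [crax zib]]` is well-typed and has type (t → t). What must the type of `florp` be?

At [[[florp kiv] [quill hesk]] [crax zib]] (required: (t → t)): [crax zib] is e, which is not a function with range (t → t); hence [[florp kiv] [quill hesk]] is the functor — type (e → (t → t)).
At [[florp kiv] [quill hesk]] (required: (e → (t → t))): [quill hesk] is t, which is not a function with range (e → (t → t)); hence [florp kiv] is the functor — type (t → (e → (t → t))).
At [florp kiv] (required: (t → (e → (t → t)))): kiv is t, which is not a function with range (t → (e → (t → t))); hence florp is the functor — type (t → (t → (e → (t → t)))).

(t → (t → (e → (t → t))))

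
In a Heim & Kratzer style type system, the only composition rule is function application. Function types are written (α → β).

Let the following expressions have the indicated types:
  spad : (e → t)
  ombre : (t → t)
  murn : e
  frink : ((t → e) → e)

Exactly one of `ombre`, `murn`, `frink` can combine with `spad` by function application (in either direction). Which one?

ombre : (t → t) — neither side's domain matches the other.
murn — combines: spad : (e → t) takes murn : e as argument, giving t.
frink : ((t → e) → e) — neither side's domain matches the other.

murn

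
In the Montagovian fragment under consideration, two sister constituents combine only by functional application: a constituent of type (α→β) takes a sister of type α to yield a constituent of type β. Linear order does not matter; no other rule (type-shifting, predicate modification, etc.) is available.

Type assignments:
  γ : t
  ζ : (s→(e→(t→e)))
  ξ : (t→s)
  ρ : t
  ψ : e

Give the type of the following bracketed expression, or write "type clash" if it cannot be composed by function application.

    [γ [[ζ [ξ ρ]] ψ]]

[ξ ρ]: (t→s) applied to t yields s.
[ζ [ξ ρ]]: (s→(e→(t→e))) applied to s yields (e→(t→e)).
[[ζ [ξ ρ]] ψ]: (e→(t→e)) applied to e yields (t→e).
[γ [[ζ [ξ ρ]] ψ]]: (t→e) applied to t yields e.

e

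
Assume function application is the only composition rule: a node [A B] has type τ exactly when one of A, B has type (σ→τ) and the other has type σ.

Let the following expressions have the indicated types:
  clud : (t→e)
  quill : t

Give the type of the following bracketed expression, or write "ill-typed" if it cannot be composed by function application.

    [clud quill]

e

[clud quill]: (t→e) applied to t yields e.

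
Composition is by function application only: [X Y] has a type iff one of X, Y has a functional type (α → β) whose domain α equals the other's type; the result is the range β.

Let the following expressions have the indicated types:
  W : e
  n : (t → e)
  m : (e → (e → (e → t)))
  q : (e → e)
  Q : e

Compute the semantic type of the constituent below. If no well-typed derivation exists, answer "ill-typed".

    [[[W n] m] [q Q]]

At [W n]: neither e nor (t → e) can take the other as argument; the node is ill-typed.

ill-typed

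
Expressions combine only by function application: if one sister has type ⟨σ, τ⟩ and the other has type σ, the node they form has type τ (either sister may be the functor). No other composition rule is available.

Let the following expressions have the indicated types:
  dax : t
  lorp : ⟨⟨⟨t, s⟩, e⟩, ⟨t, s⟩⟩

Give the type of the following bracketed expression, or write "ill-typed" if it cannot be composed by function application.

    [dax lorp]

[dax lorp]: t with ⟨⟨⟨t, s⟩, e⟩, ⟨t, s⟩⟩ — neither is a function whose domain matches the other; composition fails here.

ill-typed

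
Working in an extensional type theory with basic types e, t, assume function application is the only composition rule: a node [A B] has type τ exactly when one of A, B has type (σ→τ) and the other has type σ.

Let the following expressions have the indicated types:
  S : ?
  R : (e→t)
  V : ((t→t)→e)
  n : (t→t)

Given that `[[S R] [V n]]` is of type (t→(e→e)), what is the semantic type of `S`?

((e→t)→(e→(t→(e→e))))

[[S R] [V n]] must have type (t→(e→e)). The sister [V n] has type e; that is not a function onto (t→(e→e)), so [S R] must be the functor, of type (e→(t→(e→e))).
[S R] must have type (e→(t→(e→e))). The sister R has type (e→t); that is not a function onto (e→(t→(e→e))), so S must be the functor, of type ((e→t)→(e→(t→(e→e)))).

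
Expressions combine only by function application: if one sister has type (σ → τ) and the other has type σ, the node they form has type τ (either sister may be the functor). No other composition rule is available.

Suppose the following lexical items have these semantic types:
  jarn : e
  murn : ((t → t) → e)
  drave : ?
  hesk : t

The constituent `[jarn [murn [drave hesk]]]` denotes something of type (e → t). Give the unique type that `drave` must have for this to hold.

For [jarn [murn [drave hesk]]] to have type (e → t) with jarn of type e, [murn [drave hesk]] must be the function: [murn [drave hesk]] : (e → (e → t)).
For [murn [drave hesk]] to have type (e → (e → t)) with murn of type ((t → t) → e), [drave hesk] must be the function: [drave hesk] : (((t → t) → e) → (e → (e → t))).
For [drave hesk] to have type (((t → t) → e) → (e → (e → t))) with hesk of type t, drave must be the function: drave : (t → (((t → t) → e) → (e → (e → t)))).

(t → (((t → t) → e) → (e → (e → t))))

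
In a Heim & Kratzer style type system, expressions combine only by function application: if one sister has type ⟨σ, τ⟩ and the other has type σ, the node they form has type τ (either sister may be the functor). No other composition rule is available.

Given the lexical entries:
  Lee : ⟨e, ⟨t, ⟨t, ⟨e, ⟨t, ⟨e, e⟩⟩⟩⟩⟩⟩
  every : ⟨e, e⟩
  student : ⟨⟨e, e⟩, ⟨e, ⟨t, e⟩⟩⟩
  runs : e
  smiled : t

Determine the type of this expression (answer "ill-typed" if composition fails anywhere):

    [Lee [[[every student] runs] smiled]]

⟨t, ⟨t, ⟨e, ⟨t, ⟨e, e⟩⟩⟩⟩⟩

At [every student], student : ⟨⟨e, e⟩, ⟨e, ⟨t, e⟩⟩⟩ takes every : ⟨e, e⟩, giving ⟨e, ⟨t, e⟩⟩.
At [[every student] runs], [every student] : ⟨e, ⟨t, e⟩⟩ takes runs : e, giving ⟨t, e⟩.
At [[[every student] runs] smiled], [[every student] runs] : ⟨t, e⟩ takes smiled : t, giving e.
At [Lee [[[every student] runs] smiled]], Lee : ⟨e, ⟨t, ⟨t, ⟨e, ⟨t, ⟨e, e⟩⟩⟩⟩⟩⟩ takes [[[every student] runs] smiled] : e, giving ⟨t, ⟨t, ⟨e, ⟨t, ⟨e, e⟩⟩⟩⟩⟩.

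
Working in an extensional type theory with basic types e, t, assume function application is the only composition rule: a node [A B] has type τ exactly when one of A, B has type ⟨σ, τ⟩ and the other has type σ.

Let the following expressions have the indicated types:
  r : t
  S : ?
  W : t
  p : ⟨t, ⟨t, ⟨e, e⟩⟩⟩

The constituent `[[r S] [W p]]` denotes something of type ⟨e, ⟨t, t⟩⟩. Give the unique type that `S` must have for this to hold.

At [[r S] [W p]] (required: ⟨e, ⟨t, t⟩⟩): [W p] is ⟨t, ⟨e, e⟩⟩, which is not a function with range ⟨e, ⟨t, t⟩⟩; hence [r S] is the functor — type ⟨⟨t, ⟨e, e⟩⟩, ⟨e, ⟨t, t⟩⟩⟩.
At [r S] (required: ⟨⟨t, ⟨e, e⟩⟩, ⟨e, ⟨t, t⟩⟩⟩): r is t, which is not a function with range ⟨⟨t, ⟨e, e⟩⟩, ⟨e, ⟨t, t⟩⟩⟩; hence S is the functor — type ⟨t, ⟨⟨t, ⟨e, e⟩⟩, ⟨e, ⟨t, t⟩⟩⟩⟩.

⟨t, ⟨⟨t, ⟨e, e⟩⟩, ⟨e, ⟨t, t⟩⟩⟩⟩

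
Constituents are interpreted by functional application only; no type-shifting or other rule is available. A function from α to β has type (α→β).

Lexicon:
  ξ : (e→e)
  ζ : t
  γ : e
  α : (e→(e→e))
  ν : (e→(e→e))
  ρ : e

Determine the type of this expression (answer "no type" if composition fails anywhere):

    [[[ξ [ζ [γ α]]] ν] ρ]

no type

[γ α]: functor α : (e→(e→e)), argument γ : e; result (e→e).
[ζ [γ α]]: t with (e→e) — neither is a function whose domain matches the other; composition fails here.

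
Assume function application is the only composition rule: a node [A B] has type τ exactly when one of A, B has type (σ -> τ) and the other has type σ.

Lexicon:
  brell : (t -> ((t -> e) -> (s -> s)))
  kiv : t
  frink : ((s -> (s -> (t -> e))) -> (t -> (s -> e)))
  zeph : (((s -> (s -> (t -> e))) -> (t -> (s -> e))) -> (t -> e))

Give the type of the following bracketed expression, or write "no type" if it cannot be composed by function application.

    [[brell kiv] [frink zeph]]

(s -> s)

At [brell kiv], brell : (t -> ((t -> e) -> (s -> s))) takes kiv : t, giving ((t -> e) -> (s -> s)).
At [frink zeph], zeph : (((s -> (s -> (t -> e))) -> (t -> (s -> e))) -> (t -> e)) takes frink : ((s -> (s -> (t -> e))) -> (t -> (s -> e))), giving (t -> e).
At [[brell kiv] [frink zeph]], [brell kiv] : ((t -> e) -> (s -> s)) takes [frink zeph] : (t -> e), giving (s -> s).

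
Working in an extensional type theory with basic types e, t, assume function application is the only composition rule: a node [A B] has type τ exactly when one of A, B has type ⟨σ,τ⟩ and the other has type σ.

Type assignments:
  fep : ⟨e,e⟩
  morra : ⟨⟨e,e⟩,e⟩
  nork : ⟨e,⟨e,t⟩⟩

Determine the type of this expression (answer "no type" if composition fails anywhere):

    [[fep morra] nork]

[fep morra] — morra of type ⟨⟨e,e⟩,e⟩ combines with fep of type ⟨e,e⟩: type e.
[[fep morra] nork] — nork of type ⟨e,⟨e,t⟩⟩ combines with [fep morra] of type e: type ⟨e,t⟩.

⟨e,t⟩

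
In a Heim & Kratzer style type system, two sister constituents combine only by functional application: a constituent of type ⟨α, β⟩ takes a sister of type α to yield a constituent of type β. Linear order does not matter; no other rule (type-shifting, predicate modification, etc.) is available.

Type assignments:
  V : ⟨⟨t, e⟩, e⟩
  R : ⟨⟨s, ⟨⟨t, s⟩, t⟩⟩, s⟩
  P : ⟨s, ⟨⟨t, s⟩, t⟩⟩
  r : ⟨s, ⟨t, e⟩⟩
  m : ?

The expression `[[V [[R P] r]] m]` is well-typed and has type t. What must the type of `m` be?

⟨e, t⟩

[[V [[R P] r]] m] is required to be t. [V [[R P] r]] : e cannot yield t as functor, so m : ⟨e, t⟩.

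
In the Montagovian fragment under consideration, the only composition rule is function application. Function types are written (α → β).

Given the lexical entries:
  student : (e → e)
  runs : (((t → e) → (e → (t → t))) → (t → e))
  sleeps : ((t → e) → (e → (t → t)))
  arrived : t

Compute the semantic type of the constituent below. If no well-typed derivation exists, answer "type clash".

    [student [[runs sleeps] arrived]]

At [runs sleeps], runs : (((t → e) → (e → (t → t))) → (t → e)) takes sleeps : ((t → e) → (e → (t → t))), giving (t → e).
At [[runs sleeps] arrived], [runs sleeps] : (t → e) takes arrived : t, giving e.
At [student [[runs sleeps] arrived]], student : (e → e) takes [[runs sleeps] arrived] : e, giving e.

e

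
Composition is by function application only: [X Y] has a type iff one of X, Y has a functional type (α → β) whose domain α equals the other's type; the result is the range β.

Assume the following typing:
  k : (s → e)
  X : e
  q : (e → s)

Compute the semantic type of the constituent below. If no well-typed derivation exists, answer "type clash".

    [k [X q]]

e

[X q]: (e → s) applied to e yields s.
[k [X q]]: (s → e) applied to s yields e.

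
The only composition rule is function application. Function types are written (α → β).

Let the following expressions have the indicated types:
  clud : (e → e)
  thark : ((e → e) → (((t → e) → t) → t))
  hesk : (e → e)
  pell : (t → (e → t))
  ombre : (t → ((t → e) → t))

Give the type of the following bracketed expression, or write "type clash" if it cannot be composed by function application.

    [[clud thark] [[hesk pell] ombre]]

type clash

[clud thark]: thark is ((e → e) → (((t → e) → t) → t)), clud is (e → e); result (((t → e) → t) → t).
At [hesk pell]: neither (e → e) nor (t → (e → t)) can take the other as argument; the node is ill-typed.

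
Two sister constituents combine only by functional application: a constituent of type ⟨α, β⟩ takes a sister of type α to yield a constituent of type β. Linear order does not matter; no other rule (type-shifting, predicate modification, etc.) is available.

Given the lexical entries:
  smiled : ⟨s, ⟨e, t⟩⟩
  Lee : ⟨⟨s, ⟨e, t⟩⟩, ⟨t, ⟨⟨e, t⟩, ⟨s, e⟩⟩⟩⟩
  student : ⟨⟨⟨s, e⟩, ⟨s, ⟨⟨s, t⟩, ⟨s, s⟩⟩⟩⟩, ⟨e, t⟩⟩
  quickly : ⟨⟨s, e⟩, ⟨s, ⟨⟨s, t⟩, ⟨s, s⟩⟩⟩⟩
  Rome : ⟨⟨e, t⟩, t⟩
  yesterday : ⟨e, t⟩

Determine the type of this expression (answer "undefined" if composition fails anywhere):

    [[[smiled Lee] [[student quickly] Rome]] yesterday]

[smiled Lee] — Lee of type ⟨⟨s, ⟨e, t⟩⟩, ⟨t, ⟨⟨e, t⟩, ⟨s, e⟩⟩⟩⟩ combines with smiled of type ⟨s, ⟨e, t⟩⟩: type ⟨t, ⟨⟨e, t⟩, ⟨s, e⟩⟩⟩.
[student quickly] — student of type ⟨⟨⟨s, e⟩, ⟨s, ⟨⟨s, t⟩, ⟨s, s⟩⟩⟩⟩, ⟨e, t⟩⟩ combines with quickly of type ⟨⟨s, e⟩, ⟨s, ⟨⟨s, t⟩, ⟨s, s⟩⟩⟩⟩: type ⟨e, t⟩.
[[student quickly] Rome] — Rome of type ⟨⟨e, t⟩, t⟩ combines with [student quickly] of type ⟨e, t⟩: type t.
[[smiled Lee] [[student quickly] Rome]] — [smiled Lee] of type ⟨t, ⟨⟨e, t⟩, ⟨s, e⟩⟩⟩ combines with [[student quickly] Rome] of type t: type ⟨⟨e, t⟩, ⟨s, e⟩⟩.
[[[smiled Lee] [[student quickly] Rome]] yesterday] — [[smiled Lee] [[student quickly] Rome]] of type ⟨⟨e, t⟩, ⟨s, e⟩⟩ combines with yesterday of type ⟨e, t⟩: type ⟨s, e⟩.

⟨s, e⟩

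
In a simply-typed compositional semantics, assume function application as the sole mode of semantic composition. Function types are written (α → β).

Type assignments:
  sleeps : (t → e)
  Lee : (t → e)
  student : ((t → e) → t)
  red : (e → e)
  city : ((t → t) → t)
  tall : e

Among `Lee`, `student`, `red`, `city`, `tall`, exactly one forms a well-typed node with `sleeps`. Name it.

student

Lee : (t → e) — sleeps needs t; Lee needs t; neither fits.
student — combines: student : ((t → e) → t) takes sleeps : (t → e) as argument, giving t.
red : (e → e) — sleeps needs t; red needs e; neither fits.
city : ((t → t) → t) — sleeps needs t; city needs (t → t); neither fits.
tall : e — sleeps needs t; tall needs nothing (atomic); neither fits.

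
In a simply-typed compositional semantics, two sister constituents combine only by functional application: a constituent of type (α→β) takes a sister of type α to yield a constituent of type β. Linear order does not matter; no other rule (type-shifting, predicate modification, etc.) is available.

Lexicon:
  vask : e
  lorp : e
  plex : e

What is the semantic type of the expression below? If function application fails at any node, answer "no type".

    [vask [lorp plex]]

At [lorp plex]: neither e nor e can take the other as argument; the node is ill-typed.

no type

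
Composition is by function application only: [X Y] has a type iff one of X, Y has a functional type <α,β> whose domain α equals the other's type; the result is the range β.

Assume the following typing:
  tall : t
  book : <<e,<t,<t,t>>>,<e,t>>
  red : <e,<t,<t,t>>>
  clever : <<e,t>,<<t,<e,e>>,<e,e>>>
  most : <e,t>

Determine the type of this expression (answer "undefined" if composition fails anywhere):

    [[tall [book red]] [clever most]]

undefined

[book red]: <<e,<t,<t,t>>>,<e,t>> applied to <e,<t,<t,t>>> yields <e,t>.
At [tall [book red]]: neither t nor <e,t> can take the other as argument; the node is ill-typed.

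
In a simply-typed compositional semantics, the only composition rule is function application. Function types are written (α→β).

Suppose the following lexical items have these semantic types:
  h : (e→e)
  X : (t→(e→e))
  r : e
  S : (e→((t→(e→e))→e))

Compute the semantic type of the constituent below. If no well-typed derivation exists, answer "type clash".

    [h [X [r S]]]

e

[r S]: functor S : (e→((t→(e→e))→e)), argument r : e; result ((t→(e→e))→e).
[X [r S]]: functor [r S] : ((t→(e→e))→e), argument X : (t→(e→e)); result e.
[h [X [r S]]]: functor h : (e→e), argument [X [r S]] : e; result e.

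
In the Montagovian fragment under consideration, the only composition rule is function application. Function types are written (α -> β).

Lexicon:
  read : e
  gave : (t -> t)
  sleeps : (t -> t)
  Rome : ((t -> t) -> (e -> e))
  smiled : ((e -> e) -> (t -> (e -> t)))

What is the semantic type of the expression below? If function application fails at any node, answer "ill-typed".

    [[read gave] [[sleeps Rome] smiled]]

ill-typed

[read gave]: e and (t -> t) cannot combine by function application — type clash.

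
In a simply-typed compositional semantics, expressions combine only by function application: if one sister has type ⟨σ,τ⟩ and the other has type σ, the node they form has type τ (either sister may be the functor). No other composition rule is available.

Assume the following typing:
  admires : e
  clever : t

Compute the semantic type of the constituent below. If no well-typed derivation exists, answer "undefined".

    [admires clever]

undefined

At [admires clever]: neither e nor t can take the other as argument; the node is ill-typed.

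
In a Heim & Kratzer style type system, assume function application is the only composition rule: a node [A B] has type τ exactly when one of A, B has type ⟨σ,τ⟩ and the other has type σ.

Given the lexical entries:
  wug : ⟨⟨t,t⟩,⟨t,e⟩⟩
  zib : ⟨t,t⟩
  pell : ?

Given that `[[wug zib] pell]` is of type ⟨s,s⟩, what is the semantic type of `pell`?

At [[wug zib] pell] (required: ⟨s,s⟩): [wug zib] is ⟨t,e⟩, which is not a function with range ⟨s,s⟩; hence pell is the functor — type ⟨⟨t,e⟩,⟨s,s⟩⟩.

⟨⟨t,e⟩,⟨s,s⟩⟩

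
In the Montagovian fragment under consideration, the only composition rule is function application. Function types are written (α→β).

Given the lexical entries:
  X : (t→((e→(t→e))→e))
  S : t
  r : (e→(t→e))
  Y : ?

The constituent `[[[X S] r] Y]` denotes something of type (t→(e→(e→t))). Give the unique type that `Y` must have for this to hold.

[[[X S] r] Y] must have type (t→(e→(e→t))). The sister [[X S] r] has type e; that is not a function onto (t→(e→(e→t))), so Y must be the functor, of type (e→(t→(e→(e→t)))).

(e→(t→(e→(e→t))))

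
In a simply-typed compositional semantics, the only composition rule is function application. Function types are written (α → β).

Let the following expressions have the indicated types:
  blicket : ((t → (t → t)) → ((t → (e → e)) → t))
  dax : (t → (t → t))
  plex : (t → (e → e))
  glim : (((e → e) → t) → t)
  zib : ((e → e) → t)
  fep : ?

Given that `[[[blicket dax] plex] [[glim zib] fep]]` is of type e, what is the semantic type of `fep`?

At [[[blicket dax] plex] [[glim zib] fep]] (required: e): [[blicket dax] plex] is t, which is not a function with range e; hence [[glim zib] fep] is the functor — type (t → e).
At [[glim zib] fep] (required: (t → e)): [glim zib] is t, which is not a function with range (t → e); hence fep is the functor — type (t → (t → e)).

(t → (t → e))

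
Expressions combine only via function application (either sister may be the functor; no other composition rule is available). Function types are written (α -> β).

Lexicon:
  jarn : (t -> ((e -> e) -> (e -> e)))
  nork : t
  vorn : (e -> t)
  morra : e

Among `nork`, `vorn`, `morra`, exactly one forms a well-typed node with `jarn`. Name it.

nork — combines: jarn : (t -> ((e -> e) -> (e -> e))) takes nork : t as argument, giving ((e -> e) -> (e -> e)).
vorn : (e -> t) — does not combine with jarn.
morra : e — does not combine with jarn.

nork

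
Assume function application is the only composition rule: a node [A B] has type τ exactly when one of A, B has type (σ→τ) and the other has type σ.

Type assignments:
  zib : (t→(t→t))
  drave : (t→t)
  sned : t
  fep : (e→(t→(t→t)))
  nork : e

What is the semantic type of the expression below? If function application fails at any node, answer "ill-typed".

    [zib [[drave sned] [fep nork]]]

[drave sned]: drave is (t→t), sned is t; result t.
[fep nork]: fep is (e→(t→(t→t))), nork is e; result (t→(t→t)).
[[drave sned] [fep nork]]: [fep nork] is (t→(t→t)), [drave sned] is t; result (t→t).
[zib [[drave sned] [fep nork]]]: (t→(t→t)) and (t→t) cannot combine by function application — type clash.

ill-typed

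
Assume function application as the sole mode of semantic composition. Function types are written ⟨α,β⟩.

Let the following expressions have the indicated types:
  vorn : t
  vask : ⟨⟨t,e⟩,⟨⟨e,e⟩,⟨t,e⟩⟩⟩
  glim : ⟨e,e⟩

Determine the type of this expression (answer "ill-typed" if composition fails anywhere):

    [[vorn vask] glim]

At [vorn vask]: neither t nor ⟨⟨t,e⟩,⟨⟨e,e⟩,⟨t,e⟩⟩⟩ can take the other as argument; the node is ill-typed.

ill-typed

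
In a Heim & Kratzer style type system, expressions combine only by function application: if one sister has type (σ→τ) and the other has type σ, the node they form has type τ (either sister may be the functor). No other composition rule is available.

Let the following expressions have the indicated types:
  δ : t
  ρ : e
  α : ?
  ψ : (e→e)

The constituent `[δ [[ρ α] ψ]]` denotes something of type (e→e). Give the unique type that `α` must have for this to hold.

[δ [[ρ α] ψ]] is required to be (e→e). δ : t cannot yield (e→e) as functor, so [[ρ α] ψ] : (t→(e→e)).
[[ρ α] ψ] is required to be (t→(e→e)). ψ : (e→e) cannot yield (t→(e→e)) as functor, so [ρ α] : ((e→e)→(t→(e→e))).
[ρ α] is required to be ((e→e)→(t→(e→e))). ρ : e cannot yield ((e→e)→(t→(e→e))) as functor, so α : (e→((e→e)→(t→(e→e)))).

(e→((e→e)→(t→(e→e))))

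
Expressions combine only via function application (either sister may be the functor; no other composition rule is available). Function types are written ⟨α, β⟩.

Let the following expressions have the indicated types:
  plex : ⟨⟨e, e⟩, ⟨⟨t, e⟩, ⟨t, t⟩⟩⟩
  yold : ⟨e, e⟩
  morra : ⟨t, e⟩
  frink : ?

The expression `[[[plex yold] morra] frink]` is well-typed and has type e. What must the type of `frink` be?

At [[[plex yold] morra] frink] (required: e): [[plex yold] morra] is ⟨t, t⟩, which is not a function with range e; hence frink is the functor — type ⟨⟨t, t⟩, e⟩.

⟨⟨t, t⟩, e⟩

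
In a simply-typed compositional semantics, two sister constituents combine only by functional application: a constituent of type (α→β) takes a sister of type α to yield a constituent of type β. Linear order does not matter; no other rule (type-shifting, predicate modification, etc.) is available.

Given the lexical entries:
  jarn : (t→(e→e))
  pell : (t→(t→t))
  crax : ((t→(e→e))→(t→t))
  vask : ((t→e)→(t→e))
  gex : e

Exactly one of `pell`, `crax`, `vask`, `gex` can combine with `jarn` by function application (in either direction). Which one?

crax

pell : (t→(t→t)) — neither side's domain matches the other.
crax — combines: crax : ((t→(e→e))→(t→t)) takes jarn : (t→(e→e)) as argument, giving (t→t).
vask : ((t→e)→(t→e)) — neither side's domain matches the other.
gex : e — neither side's domain matches the other.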